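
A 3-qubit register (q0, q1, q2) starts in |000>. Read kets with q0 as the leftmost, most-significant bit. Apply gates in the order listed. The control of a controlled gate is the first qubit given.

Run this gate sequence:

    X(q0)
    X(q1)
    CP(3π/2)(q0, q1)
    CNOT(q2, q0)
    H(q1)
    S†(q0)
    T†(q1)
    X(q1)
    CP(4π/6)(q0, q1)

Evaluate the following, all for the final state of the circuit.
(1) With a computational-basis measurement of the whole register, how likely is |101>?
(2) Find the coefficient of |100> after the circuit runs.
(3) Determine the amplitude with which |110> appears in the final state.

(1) A full measurement returns |101> with probability 0.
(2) The amplitude on |100> is -sqrt(2)*exp(3*I*pi/4)/2.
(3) |110> carries amplitude -sqrt(2)*exp(2*I*pi/3)/2 in the final state.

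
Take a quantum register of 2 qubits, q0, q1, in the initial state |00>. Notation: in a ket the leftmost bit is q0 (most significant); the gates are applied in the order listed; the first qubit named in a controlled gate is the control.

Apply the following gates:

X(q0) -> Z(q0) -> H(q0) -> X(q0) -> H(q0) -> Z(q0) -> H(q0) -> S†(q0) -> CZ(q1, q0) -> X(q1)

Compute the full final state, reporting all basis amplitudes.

The resulting statevector has amplitude 0 on |00>, -sqrt(2)/2 on |01>, 0 on |10>, -sqrt(2)*I/2 on |11>. Key observation: the block from step 3 through step 6 cancels to the identity and can be dropped.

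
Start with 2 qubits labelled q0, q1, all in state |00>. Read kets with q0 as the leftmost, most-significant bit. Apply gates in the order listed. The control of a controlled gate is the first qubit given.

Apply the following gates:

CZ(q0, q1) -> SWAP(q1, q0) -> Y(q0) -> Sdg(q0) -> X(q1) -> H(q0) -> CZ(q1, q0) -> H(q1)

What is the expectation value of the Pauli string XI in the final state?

The expectation value of XI is 1.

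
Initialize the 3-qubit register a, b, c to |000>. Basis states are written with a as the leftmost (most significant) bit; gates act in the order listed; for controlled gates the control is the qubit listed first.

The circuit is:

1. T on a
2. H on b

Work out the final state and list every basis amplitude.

After the circuit, the state carries amplitude sqrt(2)/2 on |000>, sqrt(2)/2 on |010>, and 0 on every other basis state.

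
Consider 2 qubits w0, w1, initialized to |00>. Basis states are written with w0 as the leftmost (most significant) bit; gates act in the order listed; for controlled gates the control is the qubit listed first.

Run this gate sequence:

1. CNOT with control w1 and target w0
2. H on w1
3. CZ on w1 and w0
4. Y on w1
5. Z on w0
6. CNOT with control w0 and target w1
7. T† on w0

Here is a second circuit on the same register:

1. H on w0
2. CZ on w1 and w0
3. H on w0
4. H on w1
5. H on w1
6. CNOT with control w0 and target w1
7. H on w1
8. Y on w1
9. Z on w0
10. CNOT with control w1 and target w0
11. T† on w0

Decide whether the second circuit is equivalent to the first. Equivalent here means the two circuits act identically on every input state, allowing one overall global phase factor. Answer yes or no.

No: there is an input state on which the two circuits produce genuinely different outputs (not merely differing by a phase).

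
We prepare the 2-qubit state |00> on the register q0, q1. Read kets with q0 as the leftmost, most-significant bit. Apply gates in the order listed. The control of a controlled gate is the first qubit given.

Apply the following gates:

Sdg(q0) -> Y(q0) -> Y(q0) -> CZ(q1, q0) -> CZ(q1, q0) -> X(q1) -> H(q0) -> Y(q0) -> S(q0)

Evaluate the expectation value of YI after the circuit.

In the final state, YI has expectation -1.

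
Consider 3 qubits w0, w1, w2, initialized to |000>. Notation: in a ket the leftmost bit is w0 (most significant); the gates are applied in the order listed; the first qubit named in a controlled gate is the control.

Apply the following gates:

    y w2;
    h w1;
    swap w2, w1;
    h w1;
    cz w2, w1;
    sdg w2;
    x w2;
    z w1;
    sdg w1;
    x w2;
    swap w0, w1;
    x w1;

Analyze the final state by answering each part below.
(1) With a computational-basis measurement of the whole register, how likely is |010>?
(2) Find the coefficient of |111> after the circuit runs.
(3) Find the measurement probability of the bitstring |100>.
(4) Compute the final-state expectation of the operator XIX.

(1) Outcome |010> occurs with probability 1/4.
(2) The final state's coefficient on |111> equals I/2.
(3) A full measurement returns |100> with probability 0.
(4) The observable XIX averages to 1.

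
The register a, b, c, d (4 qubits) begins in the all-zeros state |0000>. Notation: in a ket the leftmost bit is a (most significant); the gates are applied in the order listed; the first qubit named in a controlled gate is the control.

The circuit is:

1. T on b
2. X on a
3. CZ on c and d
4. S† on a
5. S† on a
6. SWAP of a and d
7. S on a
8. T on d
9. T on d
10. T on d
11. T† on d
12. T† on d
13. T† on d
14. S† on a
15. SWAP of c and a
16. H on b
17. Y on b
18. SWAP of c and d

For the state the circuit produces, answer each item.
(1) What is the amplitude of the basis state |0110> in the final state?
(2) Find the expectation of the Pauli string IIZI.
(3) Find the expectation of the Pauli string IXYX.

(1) The final state's coefficient on |0110> equals -sqrt(2)*I/2. Key observation: gates 7-14 undo each other exactly, leaving only the rest of the circuit to track.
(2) The expectation value of IIZI is -1.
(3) The expectation value of IXYX is 0.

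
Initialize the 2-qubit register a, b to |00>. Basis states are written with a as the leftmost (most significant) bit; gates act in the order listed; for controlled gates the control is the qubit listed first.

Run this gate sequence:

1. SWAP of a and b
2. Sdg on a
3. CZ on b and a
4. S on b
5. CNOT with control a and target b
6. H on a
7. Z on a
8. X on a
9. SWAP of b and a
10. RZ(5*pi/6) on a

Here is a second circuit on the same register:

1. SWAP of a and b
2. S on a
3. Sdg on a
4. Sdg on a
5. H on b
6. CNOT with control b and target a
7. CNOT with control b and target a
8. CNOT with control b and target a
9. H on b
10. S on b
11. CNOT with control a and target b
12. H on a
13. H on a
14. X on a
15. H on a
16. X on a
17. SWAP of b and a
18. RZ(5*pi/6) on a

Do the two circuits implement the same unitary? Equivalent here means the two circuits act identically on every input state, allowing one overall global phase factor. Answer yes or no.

No: there is an input state on which the two circuits produce genuinely different outputs (not merely differing by a phase).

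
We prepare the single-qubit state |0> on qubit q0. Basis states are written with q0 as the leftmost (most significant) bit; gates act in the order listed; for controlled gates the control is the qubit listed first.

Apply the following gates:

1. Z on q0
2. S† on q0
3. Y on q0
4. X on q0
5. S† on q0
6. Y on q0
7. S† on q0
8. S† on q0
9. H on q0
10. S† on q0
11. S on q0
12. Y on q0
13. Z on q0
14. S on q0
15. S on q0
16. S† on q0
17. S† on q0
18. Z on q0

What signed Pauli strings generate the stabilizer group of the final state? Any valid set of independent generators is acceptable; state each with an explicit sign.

The final state is stabilized by the group generated by +X; other independent generating sets are equally valid. Key observation: gates 14-17 undo each other exactly, leaving only the rest of the circuit to track.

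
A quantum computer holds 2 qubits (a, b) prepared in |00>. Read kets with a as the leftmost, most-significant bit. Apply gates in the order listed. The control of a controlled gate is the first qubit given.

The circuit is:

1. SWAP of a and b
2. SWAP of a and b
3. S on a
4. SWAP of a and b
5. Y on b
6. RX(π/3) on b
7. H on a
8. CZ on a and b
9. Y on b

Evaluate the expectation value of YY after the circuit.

The expectation value of YY is 0.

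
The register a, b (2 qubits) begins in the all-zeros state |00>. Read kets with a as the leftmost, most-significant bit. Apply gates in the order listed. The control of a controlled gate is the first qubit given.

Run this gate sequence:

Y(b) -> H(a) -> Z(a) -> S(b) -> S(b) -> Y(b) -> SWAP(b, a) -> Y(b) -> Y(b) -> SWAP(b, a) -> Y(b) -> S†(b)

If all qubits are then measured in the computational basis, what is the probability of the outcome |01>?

Outcome |01> occurs with probability 1/2. Key observation: steps 5-12 multiply out to the identity, so the circuit reduces to the remaining gates.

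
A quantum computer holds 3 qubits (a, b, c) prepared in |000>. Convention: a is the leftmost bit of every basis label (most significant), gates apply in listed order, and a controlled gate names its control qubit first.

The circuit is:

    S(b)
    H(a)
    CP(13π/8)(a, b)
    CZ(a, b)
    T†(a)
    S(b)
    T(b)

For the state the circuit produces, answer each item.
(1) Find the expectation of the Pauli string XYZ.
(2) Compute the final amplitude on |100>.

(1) The observable XYZ averages to 0.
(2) The final state's coefficient on |100> equals -sqrt(2)*exp(3*I*pi/4)/2.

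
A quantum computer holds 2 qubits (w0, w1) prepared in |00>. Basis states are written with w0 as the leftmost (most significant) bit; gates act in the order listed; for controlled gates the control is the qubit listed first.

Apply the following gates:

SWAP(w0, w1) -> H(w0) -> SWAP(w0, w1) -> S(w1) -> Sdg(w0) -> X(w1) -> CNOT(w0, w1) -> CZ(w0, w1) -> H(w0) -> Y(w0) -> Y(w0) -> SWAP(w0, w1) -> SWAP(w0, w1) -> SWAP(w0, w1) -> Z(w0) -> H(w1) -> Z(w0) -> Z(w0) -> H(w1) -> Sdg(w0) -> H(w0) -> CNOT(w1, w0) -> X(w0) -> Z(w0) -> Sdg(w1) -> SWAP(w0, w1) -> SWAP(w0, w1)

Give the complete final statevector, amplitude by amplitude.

After the circuit, the state carries amplitude 0 on |00>, sqrt(2)/2 on |01>, -sqrt(2)*I/2 on |10>, 0 on |11>.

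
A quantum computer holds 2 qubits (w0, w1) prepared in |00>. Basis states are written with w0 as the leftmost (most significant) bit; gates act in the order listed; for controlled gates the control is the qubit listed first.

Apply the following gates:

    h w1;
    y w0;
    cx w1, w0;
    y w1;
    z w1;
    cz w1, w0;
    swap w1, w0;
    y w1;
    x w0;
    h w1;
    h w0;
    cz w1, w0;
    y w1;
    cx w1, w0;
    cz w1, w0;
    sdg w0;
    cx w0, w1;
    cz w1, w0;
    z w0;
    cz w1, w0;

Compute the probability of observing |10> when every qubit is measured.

Outcome |10> occurs with probability 1/2.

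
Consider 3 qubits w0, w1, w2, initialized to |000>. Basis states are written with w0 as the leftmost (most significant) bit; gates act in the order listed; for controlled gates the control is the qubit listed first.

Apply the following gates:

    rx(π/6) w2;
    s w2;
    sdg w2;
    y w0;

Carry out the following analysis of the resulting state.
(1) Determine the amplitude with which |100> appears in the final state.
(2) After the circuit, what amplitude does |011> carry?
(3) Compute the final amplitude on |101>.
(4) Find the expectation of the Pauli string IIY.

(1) The final state's coefficient on |100> equals I*(sqrt(2) + sqrt(6))/4. Key observation: steps 2-3 multiply out to the identity, so the circuit reduces to the remaining gates.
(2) The final state's coefficient on |011> equals 0.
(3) The amplitude on |101> is -sqrt(2)/4 + sqrt(6)/4.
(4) In the final state, IIY has expectation -1/2.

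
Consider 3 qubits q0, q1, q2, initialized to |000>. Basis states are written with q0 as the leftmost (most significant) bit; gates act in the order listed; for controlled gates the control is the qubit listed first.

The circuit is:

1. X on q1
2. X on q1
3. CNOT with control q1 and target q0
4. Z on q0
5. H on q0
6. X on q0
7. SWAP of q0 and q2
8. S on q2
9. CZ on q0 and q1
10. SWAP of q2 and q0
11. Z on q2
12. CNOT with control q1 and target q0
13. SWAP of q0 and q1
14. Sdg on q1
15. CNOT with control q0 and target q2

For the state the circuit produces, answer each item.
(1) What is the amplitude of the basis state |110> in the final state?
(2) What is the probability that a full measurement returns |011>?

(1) The amplitude on |110> is 0.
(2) Outcome |011> occurs with probability 0.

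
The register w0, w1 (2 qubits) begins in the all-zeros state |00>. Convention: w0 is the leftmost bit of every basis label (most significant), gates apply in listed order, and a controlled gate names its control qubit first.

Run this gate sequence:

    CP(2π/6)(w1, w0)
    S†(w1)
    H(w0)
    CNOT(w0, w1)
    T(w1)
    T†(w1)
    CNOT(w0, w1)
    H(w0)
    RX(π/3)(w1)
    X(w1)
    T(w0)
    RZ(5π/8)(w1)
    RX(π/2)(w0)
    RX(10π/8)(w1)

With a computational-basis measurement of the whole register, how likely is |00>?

The probability of measuring |00> is sqrt(12 - 6*sqrt(2))/32 + sqrt(2)/16 + 1/4. Key observation: gates 3-8 undo each other exactly, leaving only the rest of the circuit to track.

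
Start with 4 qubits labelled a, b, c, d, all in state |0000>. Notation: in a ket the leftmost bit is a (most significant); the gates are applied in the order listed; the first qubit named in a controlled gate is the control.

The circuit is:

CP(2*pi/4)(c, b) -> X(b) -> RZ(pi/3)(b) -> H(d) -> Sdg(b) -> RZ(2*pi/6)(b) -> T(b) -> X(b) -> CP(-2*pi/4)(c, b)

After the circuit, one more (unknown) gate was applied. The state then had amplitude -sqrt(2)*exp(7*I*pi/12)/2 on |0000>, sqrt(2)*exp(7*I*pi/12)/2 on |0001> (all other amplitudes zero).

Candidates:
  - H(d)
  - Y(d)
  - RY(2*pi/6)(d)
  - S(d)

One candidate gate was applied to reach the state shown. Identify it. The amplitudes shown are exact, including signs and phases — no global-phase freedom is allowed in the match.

The unique candidate consistent with the amplitudes is Y(d).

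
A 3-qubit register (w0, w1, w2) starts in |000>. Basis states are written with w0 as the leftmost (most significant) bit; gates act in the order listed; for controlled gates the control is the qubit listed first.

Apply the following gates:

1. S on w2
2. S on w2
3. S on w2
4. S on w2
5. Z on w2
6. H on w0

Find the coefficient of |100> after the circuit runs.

|100> carries amplitude sqrt(2)/2 in the final state. Key observation: steps 1-4 multiply out to the identity, so the circuit reduces to the remaining gates.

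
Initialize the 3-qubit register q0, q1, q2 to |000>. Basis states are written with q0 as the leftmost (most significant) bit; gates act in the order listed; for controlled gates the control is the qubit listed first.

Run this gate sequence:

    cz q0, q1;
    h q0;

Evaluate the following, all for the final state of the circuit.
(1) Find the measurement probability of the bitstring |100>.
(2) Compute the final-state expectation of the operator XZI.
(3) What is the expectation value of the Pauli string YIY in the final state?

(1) The probability of measuring |100> is 1/2.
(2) In the final state, XZI has expectation 1.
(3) The expectation value of YIY is 0.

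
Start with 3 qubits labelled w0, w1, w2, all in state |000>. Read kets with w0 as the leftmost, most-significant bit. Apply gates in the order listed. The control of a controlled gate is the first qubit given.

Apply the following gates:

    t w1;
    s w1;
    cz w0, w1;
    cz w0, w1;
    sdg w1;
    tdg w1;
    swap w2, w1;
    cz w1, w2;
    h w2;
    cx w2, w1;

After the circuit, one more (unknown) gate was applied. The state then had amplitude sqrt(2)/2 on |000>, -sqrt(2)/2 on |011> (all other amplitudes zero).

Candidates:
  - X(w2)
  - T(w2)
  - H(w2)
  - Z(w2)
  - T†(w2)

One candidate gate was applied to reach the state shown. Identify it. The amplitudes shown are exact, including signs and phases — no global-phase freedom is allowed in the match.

The unique candidate consistent with the amplitudes is Z(w2). Key observation: the block from step 1 through step 6 cancels to the identity and can be dropped.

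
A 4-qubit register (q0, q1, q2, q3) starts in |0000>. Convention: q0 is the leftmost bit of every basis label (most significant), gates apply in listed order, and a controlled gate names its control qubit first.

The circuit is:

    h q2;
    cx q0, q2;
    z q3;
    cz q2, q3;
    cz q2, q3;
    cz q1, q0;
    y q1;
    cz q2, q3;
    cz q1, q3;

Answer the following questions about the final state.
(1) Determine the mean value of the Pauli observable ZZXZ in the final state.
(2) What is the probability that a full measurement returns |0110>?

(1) The observable ZZXZ averages to -1. Key observation: the block from step 4 through step 5 cancels to the identity and can be dropped.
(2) Outcome |0110> occurs with probability 1/2.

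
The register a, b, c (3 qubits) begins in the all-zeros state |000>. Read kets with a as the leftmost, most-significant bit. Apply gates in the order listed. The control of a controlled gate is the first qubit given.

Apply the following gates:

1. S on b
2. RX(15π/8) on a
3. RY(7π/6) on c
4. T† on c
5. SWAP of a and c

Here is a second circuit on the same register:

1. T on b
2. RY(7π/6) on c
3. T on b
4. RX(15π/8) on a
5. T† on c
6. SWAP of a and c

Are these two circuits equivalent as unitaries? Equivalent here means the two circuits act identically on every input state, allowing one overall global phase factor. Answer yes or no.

Yes: on every input state the two circuits agree up to one overall phase factor.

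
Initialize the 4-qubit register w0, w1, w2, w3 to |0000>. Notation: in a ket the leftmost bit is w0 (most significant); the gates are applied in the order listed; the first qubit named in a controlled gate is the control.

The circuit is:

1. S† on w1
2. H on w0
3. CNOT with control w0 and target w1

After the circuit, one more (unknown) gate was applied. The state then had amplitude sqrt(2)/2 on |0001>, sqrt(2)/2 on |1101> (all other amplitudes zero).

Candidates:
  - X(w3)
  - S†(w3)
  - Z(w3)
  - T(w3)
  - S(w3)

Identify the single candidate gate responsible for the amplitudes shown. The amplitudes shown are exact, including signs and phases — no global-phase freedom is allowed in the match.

The unique candidate consistent with the amplitudes is X(w3).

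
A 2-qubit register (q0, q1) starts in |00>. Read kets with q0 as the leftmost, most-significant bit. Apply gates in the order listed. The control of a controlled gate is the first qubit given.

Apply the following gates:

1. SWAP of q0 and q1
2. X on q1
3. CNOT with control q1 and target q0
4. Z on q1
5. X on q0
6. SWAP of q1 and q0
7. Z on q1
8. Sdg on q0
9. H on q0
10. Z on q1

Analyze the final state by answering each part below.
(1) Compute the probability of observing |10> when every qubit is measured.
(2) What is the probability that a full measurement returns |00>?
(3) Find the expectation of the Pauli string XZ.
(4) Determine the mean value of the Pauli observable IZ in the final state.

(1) A full measurement returns |10> with probability 1/2.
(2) A full measurement returns |00> with probability 1/2.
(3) In the final state, XZ has expectation -1.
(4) In the final state, IZ has expectation 1.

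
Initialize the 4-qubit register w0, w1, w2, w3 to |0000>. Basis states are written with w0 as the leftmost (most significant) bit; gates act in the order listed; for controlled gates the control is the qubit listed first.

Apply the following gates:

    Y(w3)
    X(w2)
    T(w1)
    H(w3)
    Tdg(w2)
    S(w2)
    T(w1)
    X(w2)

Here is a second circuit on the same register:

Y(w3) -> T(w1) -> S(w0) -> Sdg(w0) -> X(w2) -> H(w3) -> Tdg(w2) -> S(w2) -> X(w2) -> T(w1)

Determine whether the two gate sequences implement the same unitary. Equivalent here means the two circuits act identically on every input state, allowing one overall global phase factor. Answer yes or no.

Yes: on every input state the two circuits agree up to one overall phase factor.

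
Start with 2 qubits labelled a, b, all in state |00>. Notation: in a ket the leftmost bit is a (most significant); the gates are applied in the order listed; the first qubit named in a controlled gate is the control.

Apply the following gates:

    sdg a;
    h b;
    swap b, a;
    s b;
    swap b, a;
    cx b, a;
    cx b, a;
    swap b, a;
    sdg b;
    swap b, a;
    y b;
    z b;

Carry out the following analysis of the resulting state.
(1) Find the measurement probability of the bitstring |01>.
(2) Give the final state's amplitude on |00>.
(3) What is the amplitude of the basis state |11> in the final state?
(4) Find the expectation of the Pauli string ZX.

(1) A full measurement returns |01> with probability 1/2. Key observation: steps 3-10 multiply out to the identity, so the circuit reduces to the remaining gates.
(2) The amplitude on |00> is -sqrt(2)*I/2.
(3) The final state's coefficient on |11> equals 0.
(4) The expectation value of ZX is 1.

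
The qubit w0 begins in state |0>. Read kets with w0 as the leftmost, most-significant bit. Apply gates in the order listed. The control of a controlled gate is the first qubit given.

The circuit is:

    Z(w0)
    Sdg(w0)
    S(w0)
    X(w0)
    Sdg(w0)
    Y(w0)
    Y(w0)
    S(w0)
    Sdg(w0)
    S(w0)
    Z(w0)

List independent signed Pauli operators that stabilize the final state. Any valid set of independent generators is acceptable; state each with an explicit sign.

The final state is stabilized by the group generated by -Z; other independent generating sets are equally valid.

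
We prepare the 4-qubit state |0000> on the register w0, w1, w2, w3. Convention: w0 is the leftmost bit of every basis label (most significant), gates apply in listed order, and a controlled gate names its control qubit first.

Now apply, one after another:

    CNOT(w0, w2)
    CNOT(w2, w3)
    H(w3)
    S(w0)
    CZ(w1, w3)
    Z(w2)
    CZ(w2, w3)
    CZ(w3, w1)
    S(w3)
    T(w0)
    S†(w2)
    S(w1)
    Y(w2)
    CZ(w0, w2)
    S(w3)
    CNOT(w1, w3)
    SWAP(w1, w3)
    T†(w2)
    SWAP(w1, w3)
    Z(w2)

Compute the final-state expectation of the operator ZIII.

In the final state, ZIII has expectation 1.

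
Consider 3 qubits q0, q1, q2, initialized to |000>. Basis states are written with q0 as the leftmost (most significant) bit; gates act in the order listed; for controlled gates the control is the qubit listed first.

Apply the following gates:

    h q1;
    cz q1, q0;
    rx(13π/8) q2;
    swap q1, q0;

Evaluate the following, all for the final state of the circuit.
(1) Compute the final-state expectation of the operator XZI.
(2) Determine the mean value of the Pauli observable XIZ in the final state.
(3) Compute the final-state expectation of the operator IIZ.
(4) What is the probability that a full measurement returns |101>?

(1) In the final state, XZI has expectation 1.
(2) The expectation value of XIZ is sqrt(2 - sqrt(2))/2.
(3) The observable IIZ averages to sqrt(2 - sqrt(2))/2.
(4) Outcome |101> occurs with probability 1/4 - sqrt(2 - sqrt(2))/8.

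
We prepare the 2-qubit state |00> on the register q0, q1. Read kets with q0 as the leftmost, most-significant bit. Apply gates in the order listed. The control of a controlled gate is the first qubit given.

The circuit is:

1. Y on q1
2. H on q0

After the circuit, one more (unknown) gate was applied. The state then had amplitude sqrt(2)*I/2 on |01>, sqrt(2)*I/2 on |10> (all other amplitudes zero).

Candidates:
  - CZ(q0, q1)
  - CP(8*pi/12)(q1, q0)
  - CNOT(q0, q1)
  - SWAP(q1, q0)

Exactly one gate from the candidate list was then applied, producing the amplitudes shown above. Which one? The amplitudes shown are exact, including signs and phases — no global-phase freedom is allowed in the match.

The applied gate was CNOT(q0, q1).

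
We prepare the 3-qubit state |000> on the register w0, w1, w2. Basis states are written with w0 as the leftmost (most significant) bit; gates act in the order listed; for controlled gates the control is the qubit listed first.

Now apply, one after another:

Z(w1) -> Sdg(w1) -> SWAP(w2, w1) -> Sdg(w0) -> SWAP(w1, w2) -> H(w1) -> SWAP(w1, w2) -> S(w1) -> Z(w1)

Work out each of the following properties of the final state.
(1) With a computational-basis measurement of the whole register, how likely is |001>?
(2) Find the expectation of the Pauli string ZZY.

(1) Outcome |001> occurs with probability 1/2.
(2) The observable ZZY averages to 0.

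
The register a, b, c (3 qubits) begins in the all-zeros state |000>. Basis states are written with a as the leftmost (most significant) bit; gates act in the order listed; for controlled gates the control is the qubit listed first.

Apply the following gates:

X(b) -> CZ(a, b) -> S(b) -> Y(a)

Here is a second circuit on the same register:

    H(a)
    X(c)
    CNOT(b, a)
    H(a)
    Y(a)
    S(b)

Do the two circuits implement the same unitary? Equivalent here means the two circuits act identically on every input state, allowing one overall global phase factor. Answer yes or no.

No, they are not equivalent — no single phase factor reconciles the two unitaries.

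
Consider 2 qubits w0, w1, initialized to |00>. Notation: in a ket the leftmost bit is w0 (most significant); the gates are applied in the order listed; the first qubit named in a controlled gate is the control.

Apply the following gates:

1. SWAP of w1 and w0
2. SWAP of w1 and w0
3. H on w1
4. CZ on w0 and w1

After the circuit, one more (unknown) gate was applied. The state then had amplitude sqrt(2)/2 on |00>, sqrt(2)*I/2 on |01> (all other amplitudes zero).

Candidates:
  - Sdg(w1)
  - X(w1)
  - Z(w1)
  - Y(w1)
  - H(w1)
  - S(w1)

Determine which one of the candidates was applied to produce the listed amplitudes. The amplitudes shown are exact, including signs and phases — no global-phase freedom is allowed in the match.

The applied gate was S(w1).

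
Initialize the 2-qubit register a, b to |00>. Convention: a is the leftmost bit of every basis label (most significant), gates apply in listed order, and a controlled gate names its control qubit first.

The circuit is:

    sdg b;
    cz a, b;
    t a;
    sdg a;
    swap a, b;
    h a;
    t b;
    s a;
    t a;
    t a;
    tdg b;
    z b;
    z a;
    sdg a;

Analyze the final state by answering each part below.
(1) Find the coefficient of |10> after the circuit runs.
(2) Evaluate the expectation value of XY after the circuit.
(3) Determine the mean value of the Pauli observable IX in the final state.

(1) The amplitude on |10> is -sqrt(2)*I/2.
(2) In the final state, XY has expectation 0.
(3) In the final state, IX has expectation 0.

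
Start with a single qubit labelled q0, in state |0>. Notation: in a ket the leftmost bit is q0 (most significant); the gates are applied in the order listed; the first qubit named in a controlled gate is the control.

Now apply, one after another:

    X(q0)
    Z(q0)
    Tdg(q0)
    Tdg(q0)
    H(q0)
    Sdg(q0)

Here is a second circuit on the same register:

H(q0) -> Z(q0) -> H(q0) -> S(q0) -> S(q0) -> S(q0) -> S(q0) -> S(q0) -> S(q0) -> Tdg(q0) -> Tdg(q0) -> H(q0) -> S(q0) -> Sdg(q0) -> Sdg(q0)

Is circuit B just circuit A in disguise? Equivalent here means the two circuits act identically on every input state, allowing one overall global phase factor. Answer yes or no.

Yes: on every input state the two circuits agree up to one overall phase factor.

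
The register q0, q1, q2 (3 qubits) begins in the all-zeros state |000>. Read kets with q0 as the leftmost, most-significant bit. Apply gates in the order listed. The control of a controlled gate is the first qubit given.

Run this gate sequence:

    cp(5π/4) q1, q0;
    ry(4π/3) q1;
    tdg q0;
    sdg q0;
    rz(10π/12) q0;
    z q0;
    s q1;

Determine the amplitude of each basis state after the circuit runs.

After the circuit, the state carries amplitude exp(7*I*pi/12)/2 on |000>, sqrt(3)*exp(I*pi/12)/2 on |010>, and 0 on every other basis state.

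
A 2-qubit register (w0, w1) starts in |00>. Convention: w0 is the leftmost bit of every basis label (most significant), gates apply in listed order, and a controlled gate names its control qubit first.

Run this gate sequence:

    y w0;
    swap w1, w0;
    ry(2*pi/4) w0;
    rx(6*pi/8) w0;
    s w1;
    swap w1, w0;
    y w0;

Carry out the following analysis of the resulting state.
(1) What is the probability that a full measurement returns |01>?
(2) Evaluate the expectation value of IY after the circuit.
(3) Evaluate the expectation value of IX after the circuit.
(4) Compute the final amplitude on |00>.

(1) Outcome |01> occurs with probability 1/2.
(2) The expectation value of IY is 0.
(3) The expectation value of IX is 1.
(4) The final state's coefficient on |00> equals sqrt(2)*sqrt(sqrt(2) + 2)/4 + sqrt(2)*I*sqrt(2 - sqrt(2))/4.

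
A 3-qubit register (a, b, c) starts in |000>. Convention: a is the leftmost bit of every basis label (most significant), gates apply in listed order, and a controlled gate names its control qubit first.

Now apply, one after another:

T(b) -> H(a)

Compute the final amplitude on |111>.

The final state's coefficient on |111> equals 0.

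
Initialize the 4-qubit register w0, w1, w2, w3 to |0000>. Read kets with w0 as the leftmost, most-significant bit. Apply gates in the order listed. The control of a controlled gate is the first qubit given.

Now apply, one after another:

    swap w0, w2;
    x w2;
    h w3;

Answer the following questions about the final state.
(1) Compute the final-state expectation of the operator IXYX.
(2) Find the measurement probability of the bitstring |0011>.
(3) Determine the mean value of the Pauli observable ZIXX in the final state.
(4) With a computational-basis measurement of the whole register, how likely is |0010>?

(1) In the final state, IXYX has expectation 0.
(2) Outcome |0011> occurs with probability 1/2.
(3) The observable ZIXX averages to 0.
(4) The probability of measuring |0010> is 1/2.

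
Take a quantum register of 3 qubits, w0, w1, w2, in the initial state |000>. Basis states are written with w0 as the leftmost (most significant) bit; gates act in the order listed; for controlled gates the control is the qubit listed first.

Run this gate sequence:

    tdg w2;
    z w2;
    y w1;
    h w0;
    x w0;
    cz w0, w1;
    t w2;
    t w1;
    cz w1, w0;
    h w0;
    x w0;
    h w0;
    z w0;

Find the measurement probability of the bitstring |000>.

Outcome |000> occurs with probability 0. Key observation: gates 10-13 undo each other exactly, leaving only the rest of the circuit to track.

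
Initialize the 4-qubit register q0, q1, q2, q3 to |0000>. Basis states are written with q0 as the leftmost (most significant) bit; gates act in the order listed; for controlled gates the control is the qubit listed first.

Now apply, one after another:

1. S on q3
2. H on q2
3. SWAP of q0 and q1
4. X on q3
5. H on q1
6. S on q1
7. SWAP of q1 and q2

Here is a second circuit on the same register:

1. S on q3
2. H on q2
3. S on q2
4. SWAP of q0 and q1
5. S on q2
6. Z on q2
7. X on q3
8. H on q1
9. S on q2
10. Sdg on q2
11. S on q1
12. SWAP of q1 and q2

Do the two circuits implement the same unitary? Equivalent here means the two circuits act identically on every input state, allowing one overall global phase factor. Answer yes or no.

Yes, they are equivalent — the unitaries differ by at most a global phase.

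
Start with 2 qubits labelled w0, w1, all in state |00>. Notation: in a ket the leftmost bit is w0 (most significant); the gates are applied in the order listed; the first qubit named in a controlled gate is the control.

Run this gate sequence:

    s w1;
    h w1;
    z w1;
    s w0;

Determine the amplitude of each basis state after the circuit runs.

After the circuit, the state carries amplitude sqrt(2)/2 on |00>, -sqrt(2)/2 on |01>, 0 on |10>, 0 on |11>.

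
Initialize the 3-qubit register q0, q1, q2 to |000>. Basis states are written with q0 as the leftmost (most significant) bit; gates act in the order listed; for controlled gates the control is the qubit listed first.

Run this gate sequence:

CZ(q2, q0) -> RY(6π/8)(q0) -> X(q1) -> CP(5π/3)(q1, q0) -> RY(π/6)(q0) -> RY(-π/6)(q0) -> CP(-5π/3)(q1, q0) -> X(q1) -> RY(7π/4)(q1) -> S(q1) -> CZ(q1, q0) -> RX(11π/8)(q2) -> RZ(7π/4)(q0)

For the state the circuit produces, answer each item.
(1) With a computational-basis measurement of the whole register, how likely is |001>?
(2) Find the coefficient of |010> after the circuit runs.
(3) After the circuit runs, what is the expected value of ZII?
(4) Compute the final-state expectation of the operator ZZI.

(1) The probability of measuring |001> is sqrt(2 - sqrt(2))/32 + 1/16. Key observation: the block from step 3 through step 8 cancels to the identity and can be dropped.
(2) The final state's coefficient on |010> equals (2 - sqrt(2))*exp(5*I*pi/8)*cos(5*pi/16)/4.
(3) The observable ZII averages to -sqrt(2)/2.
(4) The observable ZZI averages to -1/2.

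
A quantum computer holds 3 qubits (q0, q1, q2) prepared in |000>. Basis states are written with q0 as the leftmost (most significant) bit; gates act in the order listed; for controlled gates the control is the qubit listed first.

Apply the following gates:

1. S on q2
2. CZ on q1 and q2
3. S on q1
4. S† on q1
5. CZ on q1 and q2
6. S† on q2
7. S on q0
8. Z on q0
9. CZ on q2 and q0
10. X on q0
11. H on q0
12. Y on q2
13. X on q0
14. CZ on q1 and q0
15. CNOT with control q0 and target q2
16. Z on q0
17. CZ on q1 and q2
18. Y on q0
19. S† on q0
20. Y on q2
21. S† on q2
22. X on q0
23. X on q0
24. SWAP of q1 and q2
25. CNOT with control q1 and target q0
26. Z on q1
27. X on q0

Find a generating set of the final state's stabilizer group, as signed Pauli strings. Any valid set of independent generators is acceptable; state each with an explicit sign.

One valid set of independent stabilizer generators is -IXI, +ZII, +IIZ (any independent generating set of the same group is equally correct). Key observation: steps 1-6 multiply out to the identity, so the circuit reduces to the remaining gates.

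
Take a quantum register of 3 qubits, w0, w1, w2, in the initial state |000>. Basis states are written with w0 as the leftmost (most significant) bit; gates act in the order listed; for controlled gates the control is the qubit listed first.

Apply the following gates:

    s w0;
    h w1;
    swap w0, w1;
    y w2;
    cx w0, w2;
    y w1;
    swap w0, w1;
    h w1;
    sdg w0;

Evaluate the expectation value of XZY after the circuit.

The observable XZY averages to 0.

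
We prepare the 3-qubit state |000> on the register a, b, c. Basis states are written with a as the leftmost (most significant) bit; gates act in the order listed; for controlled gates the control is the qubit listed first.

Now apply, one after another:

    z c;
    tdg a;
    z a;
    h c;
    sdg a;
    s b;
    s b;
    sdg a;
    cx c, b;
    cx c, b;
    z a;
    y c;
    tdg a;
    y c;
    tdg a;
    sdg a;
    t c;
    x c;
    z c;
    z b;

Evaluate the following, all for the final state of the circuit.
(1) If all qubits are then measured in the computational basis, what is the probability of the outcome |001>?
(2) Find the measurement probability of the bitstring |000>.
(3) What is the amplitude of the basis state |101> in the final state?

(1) A full measurement returns |001> with probability 1/2.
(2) Outcome |000> occurs with probability 1/2.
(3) The amplitude on |101> is 0.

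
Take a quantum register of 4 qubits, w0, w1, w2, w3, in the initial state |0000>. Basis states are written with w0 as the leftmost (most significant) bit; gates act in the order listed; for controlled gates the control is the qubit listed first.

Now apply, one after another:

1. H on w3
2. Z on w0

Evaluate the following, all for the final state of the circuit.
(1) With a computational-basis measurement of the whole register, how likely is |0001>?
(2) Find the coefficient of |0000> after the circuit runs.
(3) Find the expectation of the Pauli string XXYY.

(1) Outcome |0001> occurs with probability 1/2.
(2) |0000> carries amplitude sqrt(2)/2 in the final state.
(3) The observable XXYY averages to 0.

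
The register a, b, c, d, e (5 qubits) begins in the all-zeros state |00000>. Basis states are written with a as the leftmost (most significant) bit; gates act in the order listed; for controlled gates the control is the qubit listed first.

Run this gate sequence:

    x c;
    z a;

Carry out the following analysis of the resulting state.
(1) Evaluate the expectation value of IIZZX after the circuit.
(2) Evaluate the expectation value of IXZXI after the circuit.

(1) The observable IIZZX averages to 0.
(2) In the final state, IXZXI has expectation 0.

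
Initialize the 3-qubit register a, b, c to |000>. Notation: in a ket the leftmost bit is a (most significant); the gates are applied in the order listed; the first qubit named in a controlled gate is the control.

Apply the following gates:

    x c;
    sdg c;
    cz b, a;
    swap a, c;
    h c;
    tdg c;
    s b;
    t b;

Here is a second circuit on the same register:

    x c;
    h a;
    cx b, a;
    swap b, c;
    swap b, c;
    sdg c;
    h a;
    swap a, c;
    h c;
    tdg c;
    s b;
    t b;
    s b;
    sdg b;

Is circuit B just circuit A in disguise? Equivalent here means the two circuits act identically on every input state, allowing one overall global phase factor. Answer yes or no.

Yes — the two circuits implement the same unitary up to a global phase.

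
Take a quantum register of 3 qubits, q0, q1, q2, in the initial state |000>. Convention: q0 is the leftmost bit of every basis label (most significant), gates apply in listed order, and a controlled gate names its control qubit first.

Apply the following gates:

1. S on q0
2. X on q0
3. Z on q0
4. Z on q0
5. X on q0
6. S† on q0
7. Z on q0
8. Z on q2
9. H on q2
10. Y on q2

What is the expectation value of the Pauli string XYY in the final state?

In the final state, XYY has expectation 0.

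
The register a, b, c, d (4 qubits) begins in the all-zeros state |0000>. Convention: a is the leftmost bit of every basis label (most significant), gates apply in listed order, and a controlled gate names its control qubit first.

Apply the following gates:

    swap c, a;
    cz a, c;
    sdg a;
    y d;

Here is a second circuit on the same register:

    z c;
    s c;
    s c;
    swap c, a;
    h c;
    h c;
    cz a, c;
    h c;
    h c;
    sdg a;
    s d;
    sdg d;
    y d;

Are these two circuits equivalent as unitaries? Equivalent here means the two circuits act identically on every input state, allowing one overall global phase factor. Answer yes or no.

Yes — the two circuits implement the same unitary up to a global phase.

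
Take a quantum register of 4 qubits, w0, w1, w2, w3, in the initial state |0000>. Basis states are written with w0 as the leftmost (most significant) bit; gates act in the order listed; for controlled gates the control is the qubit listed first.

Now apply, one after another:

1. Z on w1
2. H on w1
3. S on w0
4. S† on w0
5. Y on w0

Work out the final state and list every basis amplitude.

The final amplitudes are sqrt(2)*I/2 on |1000>, sqrt(2)*I/2 on |1100>, and 0 on every other basis state.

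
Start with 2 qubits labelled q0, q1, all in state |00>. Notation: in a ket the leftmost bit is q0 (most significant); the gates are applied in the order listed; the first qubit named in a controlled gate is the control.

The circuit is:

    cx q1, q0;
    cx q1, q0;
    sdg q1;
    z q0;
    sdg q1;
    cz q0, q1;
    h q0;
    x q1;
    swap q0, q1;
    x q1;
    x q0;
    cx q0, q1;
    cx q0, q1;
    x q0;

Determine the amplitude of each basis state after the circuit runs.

After the circuit, the state carries amplitude 0 on |00>, 0 on |01>, sqrt(2)/2 on |10>, sqrt(2)/2 on |11>. Key observation: the block from step 11 through step 14 cancels to the identity and can be dropped.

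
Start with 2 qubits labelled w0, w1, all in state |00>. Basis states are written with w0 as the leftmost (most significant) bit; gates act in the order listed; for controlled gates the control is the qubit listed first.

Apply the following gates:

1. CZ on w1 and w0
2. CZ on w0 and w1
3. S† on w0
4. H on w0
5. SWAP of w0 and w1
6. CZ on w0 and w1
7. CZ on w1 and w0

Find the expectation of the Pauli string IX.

The observable IX averages to 1.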